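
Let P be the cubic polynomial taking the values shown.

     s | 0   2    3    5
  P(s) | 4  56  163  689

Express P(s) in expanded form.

Using the Lagrange interpolation formula with nodes 0, 2, 3, 5:
  L_0(s) = (s - 2)(s - 3)(s - 5) / -30
  L_1(s) = s(s - 3)(s - 5) / 6
  L_2(s) = s(s - 2)(s - 5) / -6
  L_3(s) = s(s - 2)(s - 3) / 30
Then P(s) = 4·L_0(s) + 56·L_1(s) + 163·L_2(s) + 689·L_3(s).
Expanding and collecting terms gives P(s) = 5s³ + 2s² + 2s + 4.
Check: P(5) = 689. ✓

P(s) = 5s^3 + 2s^2 + 2s + 4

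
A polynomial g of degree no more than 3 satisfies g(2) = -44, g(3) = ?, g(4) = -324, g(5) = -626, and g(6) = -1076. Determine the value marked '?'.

-140

The 4 known points determine the degree-3 polynomial uniquely.
Write g(x) = ax^3 + bx^2 + cx + d. Substituting each data point gives a linear system:
  8a + 4b + 2c + d = -44
  64a + 16b + 4c + d = -324
  125a + 25b + 5c + d = -626
  216a + 36b + 6c + d = -1076
Solving the system yields a = -5, b = 1, c = -6, d = 4.
So g(x) = -5x^3 + x^2 - 6x + 4.
Then g(3) = -140.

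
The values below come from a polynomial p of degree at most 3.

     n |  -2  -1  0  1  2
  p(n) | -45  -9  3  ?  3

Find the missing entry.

3

The 4 known points determine the degree-3 polynomial uniquely.
Write p(n) = an^3 + bn^2 + cn + d. Substituting each data point gives a linear system:
  -8a + 4b - 2c + d = -45
  -a + b - c + d = -9
  d = 3
  8a + 4b + 2c + d = 3
Solving the system yields a = 2, b = -6, c = 4, d = 3.
So p(n) = 2n^3 - 6n^2 + 4n + 3.
Then p(1) = 3.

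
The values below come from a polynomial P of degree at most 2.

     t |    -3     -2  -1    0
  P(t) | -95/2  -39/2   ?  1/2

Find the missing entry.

The 3 known points determine the degree-2 polynomial uniquely.
Write P(t) = at^2 + bt + c. Substituting each data point gives a linear system:
  9a - 3b + c = -95/2
  4a - 2b + c = -39/2
  c = 1/2
Solving the system yields a = -6, b = -2, c = 1/2.
So P(t) = -6t^2 - 2t + 1/2.
Then P(-1) = -7/2.

-7/2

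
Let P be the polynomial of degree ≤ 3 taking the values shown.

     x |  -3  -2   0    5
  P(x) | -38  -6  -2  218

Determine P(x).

P(x) = 2x^3 - 6x - 2

Write P(x) = ax^3 + bx^2 + cx + d. Substituting each data point gives a linear system:
  -27a + 9b - 3c + d = -38
  -8a + 4b - 2c + d = -6
  d = -2
  125a + 25b + 5c + d = 218
Solving the system yields a = 2, b = 0, c = -6, d = -2.
So P(x) = 2x³ - 6x - 2.
Check: P(-2) = -6. ✓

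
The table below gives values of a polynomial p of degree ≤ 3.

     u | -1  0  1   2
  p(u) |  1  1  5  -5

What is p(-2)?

Write p(u) = au^3 + bu^2 + cu + d. Substituting each data point gives a linear system:
  -a + b - c + d = 1
  d = 1
  a + b + c + d = 5
  8a + 4b + 2c + d = -5
Solving the system yields a = -3, b = 2, c = 5, d = 1.
So p(u) = -3u³ + 2u² + 5u + 1.
Then p(-2) = 23.

23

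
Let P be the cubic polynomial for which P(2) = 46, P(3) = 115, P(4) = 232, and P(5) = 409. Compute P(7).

Using the Lagrange interpolation formula with nodes 2, 3, 4, 5:
  L_0(s) = (s - 3)(s - 4)(s - 5) / -6
  L_1(s) = (s - 2)(s - 4)(s - 5) / 2
  L_2(s) = (s - 2)(s - 3)(s - 5) / -2
  L_3(s) = (s - 2)(s - 3)(s - 4) / 6
Then P(s) = 46·L_0(s) + 115·L_1(s) + 232·L_2(s) + 409·L_3(s).
Expanding and collecting terms gives P(s) = 2s³ + 6s² + s + 4.
Evaluating at s = 7: P(7) = 991.

991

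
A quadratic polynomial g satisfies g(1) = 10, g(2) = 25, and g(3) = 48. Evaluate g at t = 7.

Forward differences of the values at t = 1, 2, 3:
  g  : 10  25  48
  Δ  : 15  23
  Δ^2: 8
The second differences are constant, confirming degree 2.
Interpolating (Newton forward form) and evaluating at t = 7 gives g(7) = 220.

220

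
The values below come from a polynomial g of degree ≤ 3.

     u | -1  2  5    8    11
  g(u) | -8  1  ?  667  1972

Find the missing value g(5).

On equispaced nodes a degree-3 polynomial has vanishing fourth forward difference, so
  g(-1) - 4·g(2) + 6·g(5) - 4·g(8) + g(11) = 0.
Substituting the known values and solving for g(5):
  6·g(5) = 708
  g(5) = 118.

118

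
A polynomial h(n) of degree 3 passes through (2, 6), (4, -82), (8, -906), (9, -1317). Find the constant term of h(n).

6

Write h(n) = an^3 + bn^2 + cn + d. Substituting each data point gives a linear system:
  8a + 4b + 2c + d = 6
  64a + 16b + 4c + d = -82
  512a + 64b + 8c + d = -906
  729a + 81b + 9c + d = -1317
Solving the system yields a = -2, b = 1, c = 6, d = 6.
So h(n) = -2n^3 + n^2 + 6n + 6.
The constant term is 6.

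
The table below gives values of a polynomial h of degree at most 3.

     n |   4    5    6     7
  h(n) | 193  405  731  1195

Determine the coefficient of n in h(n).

Write h(n) = an^3 + bn^2 + cn + d. Substituting each data point gives a linear system:
  64a + 16b + 4c + d = 193
  125a + 25b + 5c + d = 405
  216a + 36b + 6c + d = 731
  343a + 49b + 7c + d = 1195
Solving the system yields a = 4, b = -3, c = -5, d = 5.
So h(n) = 4n^3 - 3n^2 - 5n + 5.
The coefficient of n is -5.

-5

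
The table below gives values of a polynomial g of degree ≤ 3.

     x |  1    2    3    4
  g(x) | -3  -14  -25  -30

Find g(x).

g(x) = x^3 - 6x^2 + 2

Write g(x) = ax^3 + bx^2 + cx + d. Substituting each data point gives a linear system:
  a + b + c + d = -3
  8a + 4b + 2c + d = -14
  27a + 9b + 3c + d = -25
  64a + 16b + 4c + d = -30
Solving the system yields a = 1, b = -6, c = 0, d = 2.
So g(x) = x^3 - 6x^2 + 2.
Check: g(4) = -30. ✓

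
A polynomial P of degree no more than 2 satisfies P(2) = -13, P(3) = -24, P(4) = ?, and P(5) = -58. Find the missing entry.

-39

On equispaced nodes a degree-2 polynomial has vanishing third forward difference, so
  - P(2) + 3·P(3) - 3·P(4) + P(5) = 0.
Substituting the known values and solving for P(4):
  -3·P(4) = 117
  P(4) = -39.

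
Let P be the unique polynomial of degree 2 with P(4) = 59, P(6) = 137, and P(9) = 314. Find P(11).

Using the Lagrange interpolation formula with nodes 4, 6, 9:
  L_0(u) = (u - 6)(u - 9) / 10
  L_1(u) = (u - 4)(u - 9) / -6
  L_2(u) = (u - 4)(u - 6) / 15
Then P(u) = 59·L_0(u) + 137·L_1(u) + 314·L_2(u).
Expanding and collecting terms gives P(u) = 4u^2 - u - 1.
Evaluating at u = 11: P(11) = 472.

472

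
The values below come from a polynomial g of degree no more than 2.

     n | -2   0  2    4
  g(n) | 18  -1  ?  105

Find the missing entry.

28

On equispaced nodes a degree-2 polynomial has vanishing third forward difference, so
  - g(-2) + 3·g(0) - 3·g(2) + g(4) = 0.
Substituting the known values and solving for g(2):
  -3·g(2) = -84
  g(2) = 28.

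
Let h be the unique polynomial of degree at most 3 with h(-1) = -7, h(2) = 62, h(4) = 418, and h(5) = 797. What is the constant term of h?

2

Write h(n) = an^3 + bn^2 + cn + d. Substituting each data point gives a linear system:
  -a + b - c + d = -7
  8a + 4b + 2c + d = 62
  64a + 16b + 4c + d = 418
  125a + 25b + 5c + d = 797
Solving the system yields a = 6, b = 1, c = 4, d = 2.
So h(n) = 6n^3 + n^2 + 4n + 2.
The constant term is 2.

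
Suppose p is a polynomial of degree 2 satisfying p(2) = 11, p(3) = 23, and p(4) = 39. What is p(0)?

-1

Write p(t) = at^2 + bt + c. Substituting each data point gives a linear system:
  4a + 2b + c = 11
  9a + 3b + c = 23
  16a + 4b + c = 39
Solving the system yields a = 2, b = 2, c = -1.
So p(t) = 2t² + 2t - 1.
Then p(0) = -1.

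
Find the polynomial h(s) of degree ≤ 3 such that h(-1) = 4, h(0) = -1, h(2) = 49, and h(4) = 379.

Using the Lagrange interpolation formula with nodes -1, 0, 2, 4:
  L_0(s) = s(s - 2)(s - 4) / -15
  L_1(s) = (s + 1)(s - 2)(s - 4) / 8
  L_2(s) = (s + 1)s(s - 4) / -12
  L_3(s) = (s + 1)s(s - 2) / 40
Then h(s) = 4·L_0(s) - 1·L_1(s) + 49·L_2(s) + 379·L_3(s).
Expanding and collecting terms gives h(s) = 5s^3 + 5s^2 - 5s - 1.
Check: h(-1) = 4. ✓

h(s) = 5s^3 + 5s^2 - 5s - 1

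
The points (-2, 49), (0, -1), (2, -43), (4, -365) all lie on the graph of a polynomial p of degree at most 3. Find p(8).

Using the Lagrange interpolation formula with nodes -2, 0, 2, 4:
  L_0(x) = x(x - 2)(x - 4) / -48
  L_1(x) = (x + 2)(x - 2)(x - 4) / 16
  L_2(x) = (x + 2)x(x - 4) / -16
  L_3(x) = (x + 2)x(x - 2) / 48
Then p(x) = 49·L_0(x) - 1·L_1(x) - 43·L_2(x) - 365·L_3(x).
Expanding and collecting terms gives p(x) = -6x^3 + x^2 + x - 1.
Evaluating at x = 8: p(8) = -3001.

-3001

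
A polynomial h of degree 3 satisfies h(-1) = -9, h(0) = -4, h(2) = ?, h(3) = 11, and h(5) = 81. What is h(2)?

The 4 known points determine the degree-3 polynomial uniquely.
Write h(t) = at^3 + bt^2 + ct + d. Substituting each data point gives a linear system:
  -a + b - c + d = -9
  d = -4
  27a + 9b + 3c + d = 11
  125a + 25b + 5c + d = 81
Solving the system yields a = 1, b = -2, c = 2, d = -4.
So h(t) = t^3 - 2t^2 + 2t - 4.
Then h(2) = 0.

0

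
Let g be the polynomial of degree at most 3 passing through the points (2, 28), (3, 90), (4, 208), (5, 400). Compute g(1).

Forward differences of the values at n = 2, 3, 4, 5:
  g  : 28  90  208  400
  Δ  : 62  118  192
  Δ^2: 56  74
  Δ^3: 18
The third differences are constant, confirming degree 3.
Interpolating (Newton forward form) and evaluating at n = 1 gives g(1) = 4.

4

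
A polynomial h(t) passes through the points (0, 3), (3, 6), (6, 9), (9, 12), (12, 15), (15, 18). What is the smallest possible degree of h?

1

Forward differences of the values at t = 0, 3, 6, 9, 12, 15:
  h  : 3  6  9  12  15  18
  Δ  : 3  3  3  3  3
  Δ^2: 0  0  0  0
  Δ^3: 0  0  0
  Δ^4: 0  0
  Δ^5: 0
The first differences are constant (3) and nonzero, while all higher differences vanish, so the minimal degree is 1.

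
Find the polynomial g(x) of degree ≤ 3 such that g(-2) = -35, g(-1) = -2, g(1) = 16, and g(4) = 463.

Using the Lagrange interpolation formula with nodes -2, -1, 1, 4:
  L_0(x) = (x + 1)(x - 1)(x - 4) / -18
  L_1(x) = (x + 2)(x - 1)(x - 4) / 10
  L_2(x) = (x + 2)(x + 1)(x - 4) / -18
  L_3(x) = (x + 2)(x + 1)(x - 1) / 90
Then g(x) = -35·L_0(x) - 2·L_1(x) + 16·L_2(x) + 463·L_3(x).
Expanding and collecting terms gives g(x) = 6x³ + 4x² + 3x + 3.
Check: g(-1) = -2. ✓

g(x) = 6x^3 + 4x^2 + 3x + 3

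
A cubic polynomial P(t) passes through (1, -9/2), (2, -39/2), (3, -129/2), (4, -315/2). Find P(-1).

Using the Lagrange interpolation formula with nodes 1, 2, 3, 4:
  L_0(t) = (t - 2)(t - 3)(t - 4) / -6
  L_1(t) = (t - 1)(t - 3)(t - 4) / 2
  L_2(t) = (t - 1)(t - 2)(t - 4) / -2
  L_3(t) = (t - 1)(t - 2)(t - 3) / 6
Then P(t) = -9/2·L_0(t) - 39/2·L_1(t) - 129/2·L_2(t) - 315/2·L_3(t).
Expanding and collecting terms gives P(t) = -3t^3 + 3t^2 - 3t - 3/2.
Evaluating at t = -1: P(-1) = 15/2.

15/2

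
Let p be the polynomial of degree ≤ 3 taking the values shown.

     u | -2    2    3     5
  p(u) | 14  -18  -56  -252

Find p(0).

-2

Using the Lagrange interpolation formula with nodes -2, 2, 3, 5:
  L_0(u) = (u - 2)(u - 3)(u - 5) / -140
  L_1(u) = (u + 2)(u - 3)(u - 5) / 12
  L_2(u) = (u + 2)(u - 2)(u - 5) / -10
  L_3(u) = (u + 2)(u - 2)(u - 3) / 42
Then p(u) = 14·L_0(u) - 18·L_1(u) - 56·L_2(u) - 252·L_3(u).
Expanding and collecting terms gives p(u) = -2u^3 - 2.
Evaluating at u = 0: p(0) = -2.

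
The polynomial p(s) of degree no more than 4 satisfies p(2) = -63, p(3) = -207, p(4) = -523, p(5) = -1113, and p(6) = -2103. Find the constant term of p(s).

Write p(s) = as^4 + bs^3 + cs^2 + ds + e. Substituting each data point gives a linear system:
  16a + 8b + 4c + 2d + e = -63
  81a + 27b + 9c + 3d + e = -207
  256a + 64b + 16c + 4d + e = -523
  625a + 125b + 25c + 5d + e = -1113
  1296a + 216b + 36c + 6d + e = -2103
Solving the system yields a = -1, b = -3, c = -4, d = -2, e = -3.
So p(s) = -s^4 - 3s^3 - 4s^2 - 2s - 3.
The constant term is -3.

-3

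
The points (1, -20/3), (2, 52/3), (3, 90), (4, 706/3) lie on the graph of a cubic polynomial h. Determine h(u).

h(u) = 4u^3 + (1/3)u^2 - 5u - 6

Using the Lagrange interpolation formula with nodes 1, 2, 3, 4:
  L_0(u) = (u - 2)(u - 3)(u - 4) / -6
  L_1(u) = (u - 1)(u - 3)(u - 4) / 2
  L_2(u) = (u - 1)(u - 2)(u - 4) / -2
  L_3(u) = (u - 1)(u - 2)(u - 3) / 6
Then h(u) = -20/3·L_0(u) + 52/3·L_1(u) + 90·L_2(u) + 706/3·L_3(u).
Expanding and collecting terms gives h(u) = 4u^3 + (1/3)u^2 - 5u - 6.
Check: h(4) = 706/3. ✓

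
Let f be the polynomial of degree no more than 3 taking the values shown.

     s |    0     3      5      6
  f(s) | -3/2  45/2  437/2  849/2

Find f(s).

f(s) = 3s^3 - 6s^2 - s - 3/2

Write f(s) = as^3 + bs^2 + cs + d. Substituting each data point gives a linear system:
  d = -3/2
  27a + 9b + 3c + d = 45/2
  125a + 25b + 5c + d = 437/2
  216a + 36b + 6c + d = 849/2
Solving the system yields a = 3, b = -6, c = -1, d = -3/2.
So f(s) = 3s^3 - 6s^2 - s - 3/2.
Check: f(0) = -3/2. ✓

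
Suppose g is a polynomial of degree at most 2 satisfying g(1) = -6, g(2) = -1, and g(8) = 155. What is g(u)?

Using the Lagrange interpolation formula with nodes 1, 2, 8:
  L_0(u) = (u - 2)(u - 8) / 7
  L_1(u) = (u - 1)(u - 8) / -6
  L_2(u) = (u - 1)(u - 2) / 42
Then g(u) = -6·L_0(u) - 1·L_1(u) + 155·L_2(u).
Expanding and collecting terms gives g(u) = 3u^2 - 4u - 5.
Check: g(2) = -1. ✓

g(u) = 3u^2 - 4u - 5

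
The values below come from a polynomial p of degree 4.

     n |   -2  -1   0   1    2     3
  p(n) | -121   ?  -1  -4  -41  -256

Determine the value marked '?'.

-8

The 5 known points determine the degree-4 polynomial uniquely.
Write p(n) = an^4 + bn^3 + cn^2 + dn + e. Substituting each data point gives a linear system:
  16a - 8b + 4c - 2d + e = -121
  e = -1
  a + b + c + d + e = -4
  16a + 8b + 4c + 2d + e = -41
  81a + 27b + 9c + 3d + e = -256
Solving the system yields a = -5, b = 6, c = 0, d = -4, e = -1.
So p(n) = -5n⁴ + 6n³ - 4n - 1.
Then p(-1) = -8.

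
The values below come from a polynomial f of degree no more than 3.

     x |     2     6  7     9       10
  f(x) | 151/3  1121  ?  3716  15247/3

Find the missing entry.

5296/3

The 4 known points determine the degree-3 polynomial uniquely.
Write f(x) = ax^3 + bx^2 + cx + d. Substituting each data point gives a linear system:
  8a + 4b + 2c + d = 151/3
  216a + 36b + 6c + d = 1121
  729a + 81b + 9c + d = 3716
  1000a + 100b + 10c + d = 15247/3
Solving the system yields a = 5, b = 1/3, c = 5, d = -1.
So f(x) = 5x³ + (1/3)x² + 5x - 1.
Then f(7) = 5296/3.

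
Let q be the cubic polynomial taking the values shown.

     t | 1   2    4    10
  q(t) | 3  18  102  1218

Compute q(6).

298

Using the Lagrange interpolation formula with nodes 1, 2, 4, 10:
  L_0(t) = (t - 2)(t - 4)(t - 10) / -27
  L_1(t) = (t - 1)(t - 4)(t - 10) / 16
  L_2(t) = (t - 1)(t - 2)(t - 10) / -36
  L_3(t) = (t - 1)(t - 2)(t - 4) / 432
Then q(t) = 3·L_0(t) + 18·L_1(t) + 102·L_2(t) + 1218·L_3(t).
Expanding and collecting terms gives q(t) = t^3 + 2t^2 + 2t - 2.
Evaluating at t = 6: q(6) = 298.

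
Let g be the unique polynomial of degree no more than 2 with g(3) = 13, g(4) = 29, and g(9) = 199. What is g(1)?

-1

Write g(n) = an^2 + bn + c. Substituting each data point gives a linear system:
  9a + 3b + c = 13
  16a + 4b + c = 29
  81a + 9b + c = 199
Solving the system yields a = 3, b = -5, c = 1.
So g(n) = 3n² - 5n + 1.
Then g(1) = -1.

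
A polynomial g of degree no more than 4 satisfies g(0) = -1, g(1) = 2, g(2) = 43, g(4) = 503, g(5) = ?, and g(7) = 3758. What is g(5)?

1114

The 5 known points determine the degree-4 polynomial uniquely.
Write g(t) = at^4 + bt^3 + ct^2 + dt + e. Substituting each data point gives a linear system:
  e = -1
  a + b + c + d + e = 2
  16a + 8b + 4c + 2d + e = 43
  256a + 64b + 16c + 4d + e = 503
  2401a + 343b + 49c + 7d + e = 3758
Solving the system yields a = 1, b = 4, c = 0, d = -2, e = -1.
So g(t) = t^4 + 4t^3 - 2t - 1.
Then g(5) = 1114.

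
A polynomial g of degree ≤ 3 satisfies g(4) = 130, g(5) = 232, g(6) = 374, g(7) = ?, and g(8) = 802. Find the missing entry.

562

On equispaced nodes a degree-3 polynomial has vanishing fourth forward difference, so
  g(4) - 4·g(5) + 6·g(6) - 4·g(7) + g(8) = 0.
Substituting the known values and solving for g(7):
  -4·g(7) = -2248
  g(7) = 562.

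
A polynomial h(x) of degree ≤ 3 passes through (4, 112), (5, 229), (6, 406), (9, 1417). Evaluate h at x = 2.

10

Using the Lagrange interpolation formula with nodes 4, 5, 6, 9:
  L_0(x) = (x - 5)(x - 6)(x - 9) / -10
  L_1(x) = (x - 4)(x - 6)(x - 9) / 4
  L_2(x) = (x - 4)(x - 5)(x - 9) / -6
  L_3(x) = (x - 4)(x - 5)(x - 6) / 60
Then h(x) = 112·L_0(x) + 229·L_1(x) + 406·L_2(x) + 1417·L_3(x).
Expanding and collecting terms gives h(x) = 2x^3 - 5x + 4.
Evaluating at x = 2: h(2) = 10.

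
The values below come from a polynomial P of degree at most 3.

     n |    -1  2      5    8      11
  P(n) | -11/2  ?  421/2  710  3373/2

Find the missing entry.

26

The 4 known points determine the degree-3 polynomial uniquely.
Write P(n) = an^3 + bn^2 + cn + d. Substituting each data point gives a linear system:
  -a + b - c + d = -11/2
  125a + 25b + 5c + d = 421/2
  512a + 64b + 8c + d = 710
  1331a + 121b + 11c + d = 3373/2
Solving the system yields a = 1, b = 5/2, c = 5, d = -2.
So P(n) = n^3 + (5/2)n^2 + 5n - 2.
Then P(2) = 26.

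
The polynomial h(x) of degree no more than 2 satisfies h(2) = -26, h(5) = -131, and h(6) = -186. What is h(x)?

h(x) = -5x^2 - 6

Write h(x) = ax^2 + bx + c. Substituting each data point gives a linear system:
  4a + 2b + c = -26
  25a + 5b + c = -131
  36a + 6b + c = -186
Solving the system yields a = -5, b = 0, c = -6.
So h(x) = -5x² - 6.
Check: h(5) = -131. ✓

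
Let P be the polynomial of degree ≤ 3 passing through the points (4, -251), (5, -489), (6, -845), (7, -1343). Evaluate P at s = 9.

Using the Lagrange interpolation formula with nodes 4, 5, 6, 7:
  L_0(s) = (s - 5)(s - 6)(s - 7) / -6
  L_1(s) = (s - 4)(s - 6)(s - 7) / 2
  L_2(s) = (s - 4)(s - 5)(s - 7) / -2
  L_3(s) = (s - 4)(s - 5)(s - 6) / 6
Then P(s) = -251·L_0(s) - 489·L_1(s) - 845·L_2(s) - 1343·L_3(s).
Expanding and collecting terms gives P(s) = -4s³ + s² - 3s + 1.
Evaluating at s = 9: P(9) = -2861.

-2861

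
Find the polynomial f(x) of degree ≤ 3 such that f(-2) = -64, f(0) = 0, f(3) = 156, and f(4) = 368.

f(x) = 6x^3 - 2x^2 + 4x

Using the Lagrange interpolation formula with nodes -2, 0, 3, 4:
  L_0(x) = x(x - 3)(x - 4) / -60
  L_1(x) = (x + 2)(x - 3)(x - 4) / 24
  L_2(x) = (x + 2)x(x - 4) / -15
  L_3(x) = (x + 2)x(x - 3) / 24
Then f(x) = -64·L_0(x) + 0·L_1(x) + 156·L_2(x) + 368·L_3(x).
Expanding and collecting terms gives f(x) = 6x³ - 2x² + 4x.
Check: f(3) = 156. ✓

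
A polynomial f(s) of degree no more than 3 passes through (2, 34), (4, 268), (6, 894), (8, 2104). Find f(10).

Using the Lagrange interpolation formula with nodes 2, 4, 6, 8:
  L_0(s) = (s - 4)(s - 6)(s - 8) / -48
  L_1(s) = (s - 2)(s - 6)(s - 8) / 16
  L_2(s) = (s - 2)(s - 4)(s - 8) / -16
  L_3(s) = (s - 2)(s - 4)(s - 6) / 48
Then f(s) = 34·L_0(s) + 268·L_1(s) + 894·L_2(s) + 2104·L_3(s).
Expanding and collecting terms gives f(s) = 4s^3 + s^2 - s.
Evaluating at s = 10: f(10) = 4090.

4090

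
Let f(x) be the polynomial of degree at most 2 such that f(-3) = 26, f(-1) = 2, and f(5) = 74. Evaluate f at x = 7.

Write f(x) = ax^2 + bx + c. Substituting each data point gives a linear system:
  9a - 3b + c = 26
  a - b + c = 2
  25a + 5b + c = 74
Solving the system yields a = 3, b = 0, c = -1.
So f(x) = 3x² - 1.
Then f(7) = 146.

146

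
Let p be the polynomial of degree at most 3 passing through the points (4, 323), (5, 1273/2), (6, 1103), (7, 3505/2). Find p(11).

Forward differences of the values at x = 4, 5, 6, 7:
  p  : 323  1273/2  1103  3505/2
  Δ  : 627/2  933/2  1299/2
  Δ^2: 153  183
  Δ^3: 30
The third differences are constant, confirming degree 3.
Interpolating (Newton forward form) and evaluating at x = 11 gives p(11) = 13561/2.

13561/2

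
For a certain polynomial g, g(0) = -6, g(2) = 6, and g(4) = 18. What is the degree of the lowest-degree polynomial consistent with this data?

Divided differences on the nodes 0, 2, 4:
  order 0: -6  6  18
  order 1: 6  6
  order 2: 0
The order-1 divided differences are all 6 (nonzero) and every higher order vanishes, so the data lies on a polynomial of degree exactly 1.

1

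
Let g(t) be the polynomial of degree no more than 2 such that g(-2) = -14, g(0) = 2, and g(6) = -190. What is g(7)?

-257

Write g(t) = at^2 + bt + c. Substituting each data point gives a linear system:
  4a - 2b + c = -14
  c = 2
  36a + 6b + c = -190
Solving the system yields a = -5, b = -2, c = 2.
So g(t) = -5t^2 - 2t + 2.
Then g(7) = -257.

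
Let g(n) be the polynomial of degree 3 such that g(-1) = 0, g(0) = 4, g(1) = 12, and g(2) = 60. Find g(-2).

-36

Write g(n) = an^3 + bn^2 + cn + d. Substituting each data point gives a linear system:
  -a + b - c + d = 0
  d = 4
  a + b + c + d = 12
  8a + 4b + 2c + d = 60
Solving the system yields a = 6, b = 2, c = 0, d = 4.
So g(n) = 6n³ + 2n² + 4.
Then g(-2) = -36.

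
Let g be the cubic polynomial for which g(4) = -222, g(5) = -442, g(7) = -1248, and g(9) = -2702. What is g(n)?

Using the Lagrange interpolation formula with nodes 4, 5, 7, 9:
  L_0(n) = (n - 5)(n - 7)(n - 9) / -15
  L_1(n) = (n - 4)(n - 7)(n - 9) / 8
  L_2(n) = (n - 4)(n - 5)(n - 9) / -12
  L_3(n) = (n - 4)(n - 5)(n - 7) / 40
Then g(n) = -222·L_0(n) - 442·L_1(n) - 1248·L_2(n) - 2702·L_3(n).
Expanding and collecting terms gives g(n) = -4n³ + 3n² - 3n - 2.
Check: g(4) = -222. ✓

g(n) = -4n^3 + 3n^2 - 3n - 2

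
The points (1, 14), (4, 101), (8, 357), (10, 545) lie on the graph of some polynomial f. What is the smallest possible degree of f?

Divided differences on the nodes 1, 4, 8, 10:
  order 0: 14  101  357  545
  order 1: 29  64  94
  order 2: 5  5
  order 3: 0
The order-2 divided differences are all 5 (nonzero) and every higher order vanishes, so the data lies on a polynomial of degree exactly 2.

2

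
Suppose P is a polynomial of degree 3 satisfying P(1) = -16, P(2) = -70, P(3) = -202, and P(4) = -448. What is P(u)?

P(u) = -6u^3 - 3u^2 - 3u - 4

Using the Lagrange interpolation formula with nodes 1, 2, 3, 4:
  L_0(u) = (u - 2)(u - 3)(u - 4) / -6
  L_1(u) = (u - 1)(u - 3)(u - 4) / 2
  L_2(u) = (u - 1)(u - 2)(u - 4) / -2
  L_3(u) = (u - 1)(u - 2)(u - 3) / 6
Then P(u) = -16·L_0(u) - 70·L_1(u) - 202·L_2(u) - 448·L_3(u).
Expanding and collecting terms gives P(u) = -6u³ - 3u² - 3u - 4.
Check: P(3) = -202. ✓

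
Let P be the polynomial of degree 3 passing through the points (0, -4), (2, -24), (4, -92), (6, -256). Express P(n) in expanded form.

P(n) = -n^3 - 6n - 4

Write P(n) = an^3 + bn^2 + cn + d. Substituting each data point gives a linear system:
  d = -4
  8a + 4b + 2c + d = -24
  64a + 16b + 4c + d = -92
  216a + 36b + 6c + d = -256
Solving the system yields a = -1, b = 0, c = -6, d = -4.
So P(n) = -n^3 - 6n - 4.
Check: P(0) = -4. ✓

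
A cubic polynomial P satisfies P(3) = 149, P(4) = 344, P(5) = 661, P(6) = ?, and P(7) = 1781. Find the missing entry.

The 4 known points determine the degree-3 polynomial uniquely.
Write P(s) = as^3 + bs^2 + cs + d. Substituting each data point gives a linear system:
  27a + 9b + 3c + d = 149
  64a + 16b + 4c + d = 344
  125a + 25b + 5c + d = 661
  343a + 49b + 7c + d = 1781
Solving the system yields a = 5, b = 1, c = 3, d = -4.
So P(s) = 5s³ + s² + 3s - 4.
Then P(6) = 1130.

1130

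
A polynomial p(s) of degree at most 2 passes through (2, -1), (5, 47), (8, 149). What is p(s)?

p(s) = 3s^2 - 5s - 3

Using the Lagrange interpolation formula with nodes 2, 5, 8:
  L_0(s) = (s - 5)(s - 8) / 18
  L_1(s) = (s - 2)(s - 8) / -9
  L_2(s) = (s - 2)(s - 5) / 18
Then p(s) = -1·L_0(s) + 47·L_1(s) + 149·L_2(s).
Expanding and collecting terms gives p(s) = 3s^2 - 5s - 3.
Check: p(5) = 47. ✓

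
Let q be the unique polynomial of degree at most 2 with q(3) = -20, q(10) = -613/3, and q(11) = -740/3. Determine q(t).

q(t) = -2t^2 - (1/3)t - 1

Write q(t) = at^2 + bt + c. Substituting each data point gives a linear system:
  9a + 3b + c = -20
  100a + 10b + c = -613/3
  121a + 11b + c = -740/3
Solving the system yields a = -2, b = -1/3, c = -1.
So q(t) = -2t² - (1/3)t - 1.
Check: q(11) = -740/3. ✓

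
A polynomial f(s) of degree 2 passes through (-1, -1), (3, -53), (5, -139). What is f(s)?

Write f(s) = as^2 + bs + c. Substituting each data point gives a linear system:
  a - b + c = -1
  9a + 3b + c = -53
  25a + 5b + c = -139
Solving the system yields a = -5, b = -3, c = 1.
So f(s) = -5s^2 - 3s + 1.
Check: f(-1) = -1. ✓

f(s) = -5s^2 - 3s + 1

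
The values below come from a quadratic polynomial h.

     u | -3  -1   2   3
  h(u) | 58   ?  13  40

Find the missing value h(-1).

The 3 known points determine the degree-2 polynomial uniquely.
Write h(u) = au^2 + bu + c. Substituting each data point gives a linear system:
  9a - 3b + c = 58
  4a + 2b + c = 13
  9a + 3b + c = 40
Solving the system yields a = 6, b = -3, c = -5.
So h(u) = 6u² - 3u - 5.
Then h(-1) = 4.

4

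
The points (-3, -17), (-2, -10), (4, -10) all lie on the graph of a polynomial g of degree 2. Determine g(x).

Write g(x) = ax^2 + bx + c. Substituting each data point gives a linear system:
  9a - 3b + c = -17
  4a - 2b + c = -10
  16a + 4b + c = -10
Solving the system yields a = -1, b = 2, c = -2.
So g(x) = -x^2 + 2x - 2.
Check: g(-3) = -17. ✓

g(x) = -x^2 + 2x - 2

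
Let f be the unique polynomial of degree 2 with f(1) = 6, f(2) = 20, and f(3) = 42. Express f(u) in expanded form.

f(u) = 4u^2 + 2u

Using the Lagrange interpolation formula with nodes 1, 2, 3:
  L_0(u) = (u - 2)(u - 3) / 2
  L_1(u) = (u - 1)(u - 3) / -1
  L_2(u) = (u - 1)(u - 2) / 2
Then f(u) = 6·L_0(u) + 20·L_1(u) + 42·L_2(u).
Expanding and collecting terms gives f(u) = 4u^2 + 2u.
Check: f(3) = 42. ✓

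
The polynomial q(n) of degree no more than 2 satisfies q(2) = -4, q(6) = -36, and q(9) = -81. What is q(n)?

Write q(n) = an^2 + bn + c. Substituting each data point gives a linear system:
  4a + 2b + c = -4
  36a + 6b + c = -36
  81a + 9b + c = -81
Solving the system yields a = -1, b = 0, c = 0.
So q(n) = -n².
Check: q(9) = -81. ✓

q(n) = -n^2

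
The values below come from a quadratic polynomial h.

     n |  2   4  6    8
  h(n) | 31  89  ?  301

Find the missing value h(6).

179

On equispaced nodes a degree-2 polynomial has vanishing third forward difference, so
  - h(2) + 3·h(4) - 3·h(6) + h(8) = 0.
Substituting the known values and solving for h(6):
  -3·h(6) = -537
  h(6) = 179.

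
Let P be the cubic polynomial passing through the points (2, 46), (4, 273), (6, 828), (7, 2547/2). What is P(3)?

255/2

Using the Lagrange interpolation formula with nodes 2, 4, 6, 7:
  L_0(t) = (t - 4)(t - 6)(t - 7) / -40
  L_1(t) = (t - 2)(t - 6)(t - 7) / 12
  L_2(t) = (t - 2)(t - 4)(t - 7) / -8
  L_3(t) = (t - 2)(t - 4)(t - 6) / 15
Then P(t) = 46·L_0(t) + 273·L_1(t) + 828·L_2(t) + 2547/2·L_3(t).
Expanding and collecting terms gives P(t) = 3t^3 + 5t^2 - (1/2)t + 3.
Evaluating at t = 3: P(3) = 255/2.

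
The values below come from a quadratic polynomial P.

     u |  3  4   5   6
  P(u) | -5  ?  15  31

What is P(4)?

The 3 known points determine the degree-2 polynomial uniquely.
Write P(u) = au^2 + bu + c. Substituting each data point gives a linear system:
  9a + 3b + c = -5
  25a + 5b + c = 15
  36a + 6b + c = 31
Solving the system yields a = 2, b = -6, c = -5.
So P(u) = 2u² - 6u - 5.
Then P(4) = 3.

3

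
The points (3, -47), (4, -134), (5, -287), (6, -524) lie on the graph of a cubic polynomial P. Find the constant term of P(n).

Write P(n) = an^3 + bn^2 + cn + d. Substituting each data point gives a linear system:
  27a + 9b + 3c + d = -47
  64a + 16b + 4c + d = -134
  125a + 25b + 5c + d = -287
  216a + 36b + 6c + d = -524
Solving the system yields a = -3, b = 3, c = 3, d = -2.
So P(n) = -3n^3 + 3n^2 + 3n - 2.
The constant term is -2.

-2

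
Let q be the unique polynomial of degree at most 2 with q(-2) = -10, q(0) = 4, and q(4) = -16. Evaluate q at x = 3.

-5

Using the Lagrange interpolation formula with nodes -2, 0, 4:
  L_0(x) = x(x - 4) / 12
  L_1(x) = (x + 2)(x - 4) / -8
  L_2(x) = (x + 2)x / 24
Then q(x) = -10·L_0(x) + 4·L_1(x) - 16·L_2(x).
Expanding and collecting terms gives q(x) = -2x^2 + 3x + 4.
Evaluating at x = 3: q(3) = -5.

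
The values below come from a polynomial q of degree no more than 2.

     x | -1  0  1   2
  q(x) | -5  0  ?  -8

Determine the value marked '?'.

On equispaced nodes a degree-2 polynomial has vanishing third forward difference, so
  - q(-1) + 3·q(0) - 3·q(1) + q(2) = 0.
Substituting the known values and solving for q(1):
  -3·q(1) = 3
  q(1) = -1.

-1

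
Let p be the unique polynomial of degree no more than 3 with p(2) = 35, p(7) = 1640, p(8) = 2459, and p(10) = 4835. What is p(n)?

Write p(n) = an^3 + bn^2 + cn + d. Substituting each data point gives a linear system:
  8a + 4b + 2c + d = 35
  343a + 49b + 7c + d = 1640
  512a + 64b + 8c + d = 2459
  1000a + 100b + 10c + d = 4835
Solving the system yields a = 5, b = -2, c = 4, d = -5.
So p(n) = 5n^3 - 2n^2 + 4n - 5.
Check: p(2) = 35. ✓

p(n) = 5n^3 - 2n^2 + 4n - 5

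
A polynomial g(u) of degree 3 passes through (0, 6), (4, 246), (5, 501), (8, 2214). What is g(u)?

Using the Lagrange interpolation formula with nodes 0, 4, 5, 8:
  L_0(u) = (u - 4)(u - 5)(u - 8) / -160
  L_1(u) = u(u - 5)(u - 8) / 16
  L_2(u) = u(u - 4)(u - 8) / -15
  L_3(u) = u(u - 4)(u - 5) / 96
Then g(u) = 6·L_0(u) + 246·L_1(u) + 501·L_2(u) + 2214·L_3(u).
Expanding and collecting terms gives g(u) = 5u³ - 6u² + 4u + 6.
Check: g(8) = 2214. ✓

g(u) = 5u^3 - 6u^2 + 4u + 6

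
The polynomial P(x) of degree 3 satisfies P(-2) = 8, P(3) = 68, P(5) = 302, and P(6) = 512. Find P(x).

Write P(x) = ax^3 + bx^2 + cx + d. Substituting each data point gives a linear system:
  -8a + 4b - 2c + d = 8
  27a + 9b + 3c + d = 68
  125a + 25b + 5c + d = 302
  216a + 36b + 6c + d = 512
Solving the system yields a = 2, b = 3, c = -5, d = 2.
So P(x) = 2x^3 + 3x^2 - 5x + 2.
Check: P(-2) = 8. ✓

P(x) = 2x^3 + 3x^2 - 5x + 2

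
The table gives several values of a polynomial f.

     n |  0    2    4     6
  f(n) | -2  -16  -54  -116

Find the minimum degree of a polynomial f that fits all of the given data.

Forward differences of the values at n = 0, 2, 4, 6:
  f  : -2  -16  -54  -116
  Δ  : -14  -38  -62
  Δ^2: -24  -24
  Δ^3: 0
The second differences are constant (-24) and nonzero, while all higher differences vanish, so the minimal degree is 2.

2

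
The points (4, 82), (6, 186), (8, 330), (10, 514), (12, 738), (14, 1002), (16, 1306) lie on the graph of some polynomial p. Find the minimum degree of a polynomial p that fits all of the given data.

Forward differences of the values at t = 4, 6, 8, 10, 12, 14, 16:
  p  : 82  186  330  514  738  1002  1306
  Δ  : 104  144  184  224  264  304
  Δ^2: 40  40  40  40  40
  Δ^3: 0  0  0  0
  Δ^4: 0  0  0
  Δ^5: 0  0
  Δ^6: 0
The second differences are constant (40) and nonzero, while all higher differences vanish, so the minimal degree is 2.

2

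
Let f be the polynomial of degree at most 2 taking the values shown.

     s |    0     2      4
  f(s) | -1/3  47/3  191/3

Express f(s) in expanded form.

Write f(s) = as^2 + bs + c. Substituting each data point gives a linear system:
  c = -1/3
  4a + 2b + c = 47/3
  16a + 4b + c = 191/3
Solving the system yields a = 4, b = 0, c = -1/3.
So f(s) = 4s² - 1/3.
Check: f(0) = -1/3. ✓

f(s) = 4s^2 - 1/3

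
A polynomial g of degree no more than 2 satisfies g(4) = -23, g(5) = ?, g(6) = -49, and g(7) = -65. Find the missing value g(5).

-35

On equispaced nodes a degree-2 polynomial has vanishing third forward difference, so
  - g(4) + 3·g(5) - 3·g(6) + g(7) = 0.
Substituting the known values and solving for g(5):
  3·g(5) = -105
  g(5) = -35.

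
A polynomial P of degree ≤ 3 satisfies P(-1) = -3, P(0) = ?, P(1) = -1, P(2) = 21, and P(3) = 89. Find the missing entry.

On equispaced nodes a degree-3 polynomial has vanishing fourth forward difference, so
  P(-1) - 4·P(0) + 6·P(1) - 4·P(2) + P(3) = 0.
Substituting the known values and solving for P(0):
  -4·P(0) = 4
  P(0) = -1.

-1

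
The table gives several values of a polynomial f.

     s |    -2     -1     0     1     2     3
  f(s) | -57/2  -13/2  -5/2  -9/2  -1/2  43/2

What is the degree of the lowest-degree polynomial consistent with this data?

3

Forward differences of the values at s = -2, -1, 0, 1, 2, 3:
  f  : -57/2  -13/2  -5/2  -9/2  -1/2  43/2
  Δ  : 22  4  -2  4  22
  Δ^2: -18  -6  6  18
  Δ^3: 12  12  12
  Δ^4: 0  0
  Δ^5: 0
The third differences are constant (12) and nonzero, while all higher differences vanish, so the minimal degree is 3.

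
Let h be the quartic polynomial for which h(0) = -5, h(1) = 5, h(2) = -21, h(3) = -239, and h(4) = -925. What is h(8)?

-18069

Write h(n) = an^4 + bn^3 + cn^2 + dn + e. Substituting each data point gives a linear system:
  e = -5
  a + b + c + d + e = 5
  16a + 8b + 4c + 2d + e = -21
  81a + 27b + 9c + 3d + e = -239
  256a + 64b + 16c + 4d + e = -925
Solving the system yields a = -5, b = 4, c = 5, d = 6, e = -5.
So h(n) = -5n⁴ + 4n³ + 5n² + 6n - 5.
Then h(8) = -18069.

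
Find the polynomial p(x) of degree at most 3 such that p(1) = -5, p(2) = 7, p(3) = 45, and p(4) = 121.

p(x) = 2x^3 + x^2 - 5x - 3

Using the Lagrange interpolation formula with nodes 1, 2, 3, 4:
  L_0(x) = (x - 2)(x - 3)(x - 4) / -6
  L_1(x) = (x - 1)(x - 3)(x - 4) / 2
  L_2(x) = (x - 1)(x - 2)(x - 4) / -2
  L_3(x) = (x - 1)(x - 2)(x - 3) / 6
Then p(x) = -5·L_0(x) + 7·L_1(x) + 45·L_2(x) + 121·L_3(x).
Expanding and collecting terms gives p(x) = 2x^3 + x^2 - 5x - 3.
Check: p(4) = 121. ✓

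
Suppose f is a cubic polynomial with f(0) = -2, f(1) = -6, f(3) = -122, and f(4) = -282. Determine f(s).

f(s) = -4s^3 - 2s^2 + 2s - 2

Using the Lagrange interpolation formula with nodes 0, 1, 3, 4:
  L_0(s) = (s - 1)(s - 3)(s - 4) / -12
  L_1(s) = s(s - 3)(s - 4) / 6
  L_2(s) = s(s - 1)(s - 4) / -6
  L_3(s) = s(s - 1)(s - 3) / 12
Then f(s) = -2·L_0(s) - 6·L_1(s) - 122·L_2(s) - 282·L_3(s).
Expanding and collecting terms gives f(s) = -4s^3 - 2s^2 + 2s - 2.
Check: f(0) = -2. ✓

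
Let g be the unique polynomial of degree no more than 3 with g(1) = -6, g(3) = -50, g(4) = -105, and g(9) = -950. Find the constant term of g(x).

-5

Write g(x) = ax^3 + bx^2 + cx + d. Substituting each data point gives a linear system:
  a + b + c + d = -6
  27a + 9b + 3c + d = -50
  64a + 16b + 4c + d = -105
  729a + 81b + 9c + d = -950
Solving the system yields a = -1, b = -3, c = 3, d = -5.
So g(x) = -x^3 - 3x^2 + 3x - 5.
The constant term is -5.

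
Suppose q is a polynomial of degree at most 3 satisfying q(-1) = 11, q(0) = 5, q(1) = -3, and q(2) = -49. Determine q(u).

Using the Lagrange interpolation formula with nodes -1, 0, 1, 2:
  L_0(u) = u(u - 1)(u - 2) / -6
  L_1(u) = (u + 1)(u - 1)(u - 2) / 2
  L_2(u) = (u + 1)u(u - 2) / -2
  L_3(u) = (u + 1)u(u - 1) / 6
Then q(u) = 11·L_0(u) + 5·L_1(u) - 3·L_2(u) - 49·L_3(u).
Expanding and collecting terms gives q(u) = -6u^3 - u^2 - u + 5.
Check: q(2) = -49. ✓

q(u) = -6u^3 - u^2 - u + 5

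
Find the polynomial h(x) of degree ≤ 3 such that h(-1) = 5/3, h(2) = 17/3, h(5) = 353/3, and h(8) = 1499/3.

h(x) = x^3 - (5/3)x + 1

Write h(x) = ax^3 + bx^2 + cx + d. Substituting each data point gives a linear system:
  -a + b - c + d = 5/3
  8a + 4b + 2c + d = 17/3
  125a + 25b + 5c + d = 353/3
  512a + 64b + 8c + d = 1499/3
Solving the system yields a = 1, b = 0, c = -5/3, d = 1.
So h(x) = x^3 - (5/3)x + 1.
Check: h(2) = 17/3. ✓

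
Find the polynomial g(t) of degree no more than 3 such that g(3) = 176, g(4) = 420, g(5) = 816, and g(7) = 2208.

g(t) = 6t^3 + 4t^2 - 6t - 4

Write g(t) = at^3 + bt^2 + ct + d. Substituting each data point gives a linear system:
  27a + 9b + 3c + d = 176
  64a + 16b + 4c + d = 420
  125a + 25b + 5c + d = 816
  343a + 49b + 7c + d = 2208
Solving the system yields a = 6, b = 4, c = -6, d = -4.
So g(t) = 6t^3 + 4t^2 - 6t - 4.
Check: g(4) = 420. ✓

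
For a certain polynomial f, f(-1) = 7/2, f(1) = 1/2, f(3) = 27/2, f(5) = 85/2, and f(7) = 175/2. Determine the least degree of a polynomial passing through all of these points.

Forward differences of the values at t = -1, 1, 3, 5, 7:
  f  : 7/2  1/2  27/2  85/2  175/2
  Δ  : -3  13  29  45
  Δ^2: 16  16  16
  Δ^3: 0  0
  Δ^4: 0
The second differences are constant (16) and nonzero, while all higher differences vanish, so the minimal degree is 2.

2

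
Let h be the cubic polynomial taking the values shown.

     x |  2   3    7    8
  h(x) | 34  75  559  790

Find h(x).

Using the Lagrange interpolation formula with nodes 2, 3, 7, 8:
  L_0(x) = (x - 3)(x - 7)(x - 8) / -30
  L_1(x) = (x - 2)(x - 7)(x - 8) / 20
  L_2(x) = (x - 2)(x - 3)(x - 8) / -20
  L_3(x) = (x - 2)(x - 3)(x - 7) / 30
Then h(x) = 34·L_0(x) + 75·L_1(x) + 559·L_2(x) + 790·L_3(x).
Expanding and collecting terms gives h(x) = x^3 + 4x^2 + 2x + 6.
Check: h(3) = 75. ✓

h(x) = x^3 + 4x^2 + 2x + 6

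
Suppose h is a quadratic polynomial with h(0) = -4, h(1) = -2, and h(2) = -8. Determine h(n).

h(n) = -4n^2 + 6n - 4

Write h(n) = an^2 + bn + c. Substituting each data point gives a linear system:
  c = -4
  a + b + c = -2
  4a + 2b + c = -8
Solving the system yields a = -4, b = 6, c = -4.
So h(n) = -4n^2 + 6n - 4.
Check: h(1) = -2. ✓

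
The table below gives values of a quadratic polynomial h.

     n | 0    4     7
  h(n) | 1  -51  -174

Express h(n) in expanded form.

Write h(n) = an^2 + bn + c. Substituting each data point gives a linear system:
  c = 1
  16a + 4b + c = -51
  49a + 7b + c = -174
Solving the system yields a = -4, b = 3, c = 1.
So h(n) = -4n² + 3n + 1.
Check: h(0) = 1. ✓

h(n) = -4n^2 + 3n + 1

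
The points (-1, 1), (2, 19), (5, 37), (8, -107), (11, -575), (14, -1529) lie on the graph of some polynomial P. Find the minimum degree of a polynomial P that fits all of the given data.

3

Forward differences of the values at t = -1, 2, 5, 8, 11, 14:
  P  : 1  19  37  -107  -575  -1529
  Δ  : 18  18  -144  -468  -954
  Δ^2: 0  -162  -324  -486
  Δ^3: -162  -162  -162
  Δ^4: 0  0
  Δ^5: 0
The third differences are constant (-162) and nonzero, while all higher differences vanish, so the minimal degree is 3.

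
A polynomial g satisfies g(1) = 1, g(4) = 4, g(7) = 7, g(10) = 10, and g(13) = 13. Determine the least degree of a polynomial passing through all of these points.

Forward differences of the values at s = 1, 4, 7, 10, 13:
  g  : 1  4  7  10  13
  Δ  : 3  3  3  3
  Δ^2: 0  0  0
  Δ^3: 0  0
  Δ^4: 0
The first differences are constant (3) and nonzero, while all higher differences vanish, so the minimal degree is 1.

1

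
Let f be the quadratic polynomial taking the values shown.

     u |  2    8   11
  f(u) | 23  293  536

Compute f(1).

6

Write f(u) = au^2 + bu + c. Substituting each data point gives a linear system:
  4a + 2b + c = 23
  64a + 8b + c = 293
  121a + 11b + c = 536
Solving the system yields a = 4, b = 5, c = -3.
So f(u) = 4u² + 5u - 3.
Then f(1) = 6.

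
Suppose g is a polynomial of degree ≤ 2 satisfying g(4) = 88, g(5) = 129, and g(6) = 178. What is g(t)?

g(t) = 4t^2 + 5t + 4

Using the Lagrange interpolation formula with nodes 4, 5, 6:
  L_0(t) = (t - 5)(t - 6) / 2
  L_1(t) = (t - 4)(t - 6) / -1
  L_2(t) = (t - 4)(t - 5) / 2
Then g(t) = 88·L_0(t) + 129·L_1(t) + 178·L_2(t).
Expanding and collecting terms gives g(t) = 4t² + 5t + 4.
Check: g(4) = 88. ✓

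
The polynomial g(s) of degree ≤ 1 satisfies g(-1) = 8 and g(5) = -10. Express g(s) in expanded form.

Write g(s) = as + b. Substituting each data point gives a linear system:
  -a + b = 8
  5a + b = -10
Solving the system yields a = -3, b = 5.
So g(s) = -3s + 5.
Check: g(-1) = 8. ✓

g(s) = -3s + 5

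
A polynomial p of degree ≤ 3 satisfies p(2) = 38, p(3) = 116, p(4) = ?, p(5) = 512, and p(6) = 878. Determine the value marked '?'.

On equispaced nodes a degree-3 polynomial has vanishing fourth forward difference, so
  p(2) - 4·p(3) + 6·p(4) - 4·p(5) + p(6) = 0.
Substituting the known values and solving for p(4):
  6·p(4) = 1596
  p(4) = 266.

266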